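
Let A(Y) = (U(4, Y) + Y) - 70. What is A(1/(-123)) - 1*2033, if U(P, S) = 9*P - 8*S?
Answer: -254234/123 ≈ -2066.9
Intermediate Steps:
U(P, S) = -8*S + 9*P
A(Y) = -34 - 7*Y (A(Y) = ((-8*Y + 9*4) + Y) - 70 = ((-8*Y + 36) + Y) - 70 = ((36 - 8*Y) + Y) - 70 = (36 - 7*Y) - 70 = -34 - 7*Y)
A(1/(-123)) - 1*2033 = (-34 - 7/(-123)) - 1*2033 = (-34 - 7*(-1/123)) - 2033 = (-34 + 7/123) - 2033 = -4175/123 - 2033 = -254234/123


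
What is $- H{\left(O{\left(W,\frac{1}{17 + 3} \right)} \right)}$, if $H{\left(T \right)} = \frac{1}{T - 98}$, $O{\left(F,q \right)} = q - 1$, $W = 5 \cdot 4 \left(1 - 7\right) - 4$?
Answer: $\frac{20}{1979} \approx 0.010106$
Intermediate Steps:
$W = -124$ ($W = 5 \cdot 4 \left(1 - 7\right) - 4 = 5 \cdot 4 \left(-6\right) - 4 = 5 \left(-24\right) - 4 = -120 - 4 = -124$)
$O{\left(F,q \right)} = -1 + q$
$H{\left(T \right)} = \frac{1}{-98 + T}$
$- H{\left(O{\left(W,\frac{1}{17 + 3} \right)} \right)} = - \frac{1}{-98 - \left(1 - \frac{1}{17 + 3}\right)} = - \frac{1}{-98 - \left(1 - \frac{1}{20}\right)} = - \frac{1}{-98 + \left(-1 + \frac{1}{20}\right)} = - \frac{1}{-98 - \frac{19}{20}} = - \frac{1}{- \frac{1979}{20}} = \left(-1\right) \left(- \frac{20}{1979}\right) = \frac{20}{1979}$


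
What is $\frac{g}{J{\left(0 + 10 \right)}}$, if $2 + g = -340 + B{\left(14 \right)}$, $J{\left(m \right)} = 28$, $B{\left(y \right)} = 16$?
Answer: $- \frac{163}{14} \approx -11.643$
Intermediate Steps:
$g = -326$ ($g = -2 + \left(-340 + 16\right) = -2 - 324 = -326$)
$\frac{g}{J{\left(0 + 10 \right)}} = - \frac{326}{28} = \left(-326\right) \frac{1}{28} = - \frac{163}{14}$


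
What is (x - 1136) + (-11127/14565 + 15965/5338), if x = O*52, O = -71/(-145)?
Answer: -832966375987/751563710 ≈ -1108.3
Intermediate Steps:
O = 71/145 (O = -71*(-1/145) = 71/145 ≈ 0.48966)
x = 3692/145 (x = (71/145)*52 = 3692/145 ≈ 25.462)
(x - 1136) + (-11127/14565 + 15965/5338) = (3692/145 - 1136) + (-11127/14565 + 15965/5338) = -161028/145 + (-11127*1/14565 + 15965*(1/5338)) = -161028/145 + (-3709/4855 + 15965/5338) = -161028/145 + 57711433/25915990 = -832966375987/751563710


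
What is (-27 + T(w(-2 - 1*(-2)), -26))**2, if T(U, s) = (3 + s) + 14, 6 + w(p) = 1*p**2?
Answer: 1296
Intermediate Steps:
w(p) = -6 + p**2 (w(p) = -6 + 1*p**2 = -6 + p**2)
T(U, s) = 17 + s
(-27 + T(w(-2 - 1*(-2)), -26))**2 = (-27 + (17 - 26))**2 = (-27 - 9)**2 = (-36)**2 = 1296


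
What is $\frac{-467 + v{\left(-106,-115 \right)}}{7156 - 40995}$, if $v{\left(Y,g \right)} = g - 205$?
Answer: $\frac{787}{33839} \approx 0.023257$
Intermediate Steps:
$v{\left(Y,g \right)} = -205 + g$
$\frac{-467 + v{\left(-106,-115 \right)}}{7156 - 40995} = \frac{-467 - 320}{7156 - 40995} = \frac{-467 - 320}{-33839} = \left(-787\right) \left(- \frac{1}{33839}\right) = \frac{787}{33839}$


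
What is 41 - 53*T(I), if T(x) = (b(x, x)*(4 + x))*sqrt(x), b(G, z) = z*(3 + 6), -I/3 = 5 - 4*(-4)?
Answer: 41 - 5319027*I*sqrt(7) ≈ 41.0 - 1.4073e+7*I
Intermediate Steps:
I = -63 (I = -3*(5 - 4*(-4)) = -3*(5 + 16) = -3*21 = -63)
b(G, z) = 9*z (b(G, z) = z*9 = 9*z)
T(x) = 9*x**(3/2)*(4 + x) (T(x) = ((9*x)*(4 + x))*sqrt(x) = (9*x*(4 + x))*sqrt(x) = 9*x**(3/2)*(4 + x))
41 - 53*T(I) = 41 - 477*(-63)**(3/2)*(4 - 63) = 41 - 477*(-189*I*sqrt(7))*(-59) = 41 - 5319027*I*sqrt(7)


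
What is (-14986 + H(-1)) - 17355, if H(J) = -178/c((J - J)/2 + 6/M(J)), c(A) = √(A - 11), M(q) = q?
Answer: -32341 + 178*I*√17/17 ≈ -32341.0 + 43.171*I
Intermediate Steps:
c(A) = √(-11 + A)
H(J) = -178/√(-11 + 6/J) (H(J) = -178/√(-11 + ((J - J)/2 + 6/J)) = -178/√(-11 + (0*(½) + 6/J)) = -178/√(-11 + (0 + 6/J)) = -178/√(-11 + 6/J))
(-14986 + H(-1)) - 17355 = (-14986 - 178/√(-11 + 6/(-1))) - 17355 = (-14986 - 178/√(-11 + 6*(-1))) - 17355 = (-14986 - 178/√(-11 - 6)) - 17355 = (-14986 - (-178)*I*√17/17) - 17355 = (-14986 + 178*I*√17/17) - 17355 = -32341 + 178*I*√17/17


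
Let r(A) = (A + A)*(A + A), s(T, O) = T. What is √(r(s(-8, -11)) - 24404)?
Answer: 2*I*√6037 ≈ 155.4*I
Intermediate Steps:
r(A) = 4*A² (r(A) = (2*A)*(2*A) = 4*A²)
√(r(s(-8, -11)) - 24404) = √(4*(-8)² - 24404) = √(4*64 - 24404) = √(256 - 24404) = √(-24148) = 2*I*√6037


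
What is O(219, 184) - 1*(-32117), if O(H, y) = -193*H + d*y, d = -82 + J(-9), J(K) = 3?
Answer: -24686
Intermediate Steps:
d = -79 (d = -82 + 3 = -79)
O(H, y) = -193*H - 79*y
O(219, 184) - 1*(-32117) = (-193*219 - 79*184) - 1*(-32117) = (-42267 - 14536) + 32117 = -56803 + 32117 = -24686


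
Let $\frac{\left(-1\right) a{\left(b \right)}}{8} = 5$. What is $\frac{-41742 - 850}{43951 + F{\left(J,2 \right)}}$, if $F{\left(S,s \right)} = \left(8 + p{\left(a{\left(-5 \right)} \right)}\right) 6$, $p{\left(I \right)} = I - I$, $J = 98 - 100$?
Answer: $- \frac{42592}{43999} \approx -0.96802$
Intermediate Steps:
$a{\left(b \right)} = -40$ ($a{\left(b \right)} = \left(-8\right) 5 = -40$)
$J = -2$
$p{\left(I \right)} = 0$
$F{\left(S,s \right)} = 48$ ($F{\left(S,s \right)} = \left(8 + 0\right) 6 = 8 \cdot 6 = 48$)
$\frac{-41742 - 850}{43951 + F{\left(J,2 \right)}} = \frac{-41742 - 850}{43951 + 48} = - \frac{42592}{43999}$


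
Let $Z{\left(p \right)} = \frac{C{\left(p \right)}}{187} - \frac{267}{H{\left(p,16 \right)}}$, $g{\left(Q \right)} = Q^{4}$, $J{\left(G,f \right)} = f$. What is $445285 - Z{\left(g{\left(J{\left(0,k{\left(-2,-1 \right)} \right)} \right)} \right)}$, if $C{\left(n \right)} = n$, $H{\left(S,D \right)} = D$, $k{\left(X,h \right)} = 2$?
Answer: $\frac{1332342393}{2992} \approx 4.453 \cdot 10^{5}$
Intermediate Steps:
$Z{\left(p \right)} = - \frac{267}{16} + \frac{p}{187}$ ($Z{\left(p \right)} = \frac{p}{187} - \frac{267}{16} = - \frac{267}{16} + \frac{p}{187}$)
$445285 - Z{\left(g{\left(J{\left(0,k{\left(-2,-1 \right)} \right)} \right)} \right)} = 445285 - \left(- \frac{267}{16} + \frac{2^{4}}{187}\right) = 445285 - \left(- \frac{267}{16} + \frac{1}{187} \cdot 16\right) = 445285 - \left(- \frac{267}{16} + \frac{16}{187}\right) = 445285 - - \frac{49673}{2992} = 445285 + \frac{49673}{2992} = \frac{1332342393}{2992}$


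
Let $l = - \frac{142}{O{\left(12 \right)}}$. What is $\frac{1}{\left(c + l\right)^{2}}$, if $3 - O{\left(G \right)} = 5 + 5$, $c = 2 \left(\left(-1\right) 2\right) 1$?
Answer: $\frac{49}{12996} \approx 0.0037704$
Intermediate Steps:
$c = -4$ ($c = 2 \left(-2\right) 1 = \left(-4\right) 1 = -4$)
$O{\left(G \right)} = -7$ ($O{\left(G \right)} = 3 - \left(5 + 5\right) = 3 - 10 = -7$)
$l = \frac{142}{7}$ ($l = - \frac{142}{-7} = \left(-142\right) \left(- \frac{1}{7}\right) = \frac{142}{7} \approx 20.286$)
$\frac{1}{\left(c + l\right)^{2}} = \frac{1}{\left(-4 + \frac{142}{7}\right)^{2}} = \frac{1}{\left(\frac{114}{7}\right)^{2}} = \frac{1}{\frac{12996}{49}} = \frac{49}{12996}$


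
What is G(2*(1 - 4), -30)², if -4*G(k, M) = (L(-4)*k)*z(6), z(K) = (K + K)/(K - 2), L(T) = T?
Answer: 324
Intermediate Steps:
z(K) = 2*K/(-2 + K) (z(K) = (2*K)/(-2 + K) = 2*K/(-2 + K))
G(k, M) = 3*k (G(k, M) = -(-4*k)*2*6/(-2 + 6)/4 = -(-4*k)*2*6/4/4 = -(-4*k)*2*6*(¼)/4 = -(-4*k)*3/4 = -(-3)*k = 3*k)
G(2*(1 - 4), -30)² = (3*(2*(1 - 4)))² = (3*(2*(-3)))² = (3*(-6))² = (-18)² = 324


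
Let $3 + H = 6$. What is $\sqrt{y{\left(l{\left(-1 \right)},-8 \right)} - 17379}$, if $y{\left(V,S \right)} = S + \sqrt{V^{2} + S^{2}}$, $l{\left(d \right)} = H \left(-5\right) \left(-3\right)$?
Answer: $\sqrt{-17387 + \sqrt{2089}} \approx 131.69 i$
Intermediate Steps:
$H = 3$ ($H = -3 + 6 = 3$)
$l{\left(d \right)} = 45$ ($l{\left(d \right)} = 3 \left(-5\right) \left(-3\right) = \left(-15\right) \left(-3\right) = 45$)
$y{\left(V,S \right)} = S + \sqrt{S^{2} + V^{2}}$
$\sqrt{y{\left(l{\left(-1 \right)},-8 \right)} - 17379} = \sqrt{\left(-8 + \sqrt{\left(-8\right)^{2} + 45^{2}}\right) - 17379} = \sqrt{\left(-8 + \sqrt{64 + 2025}\right) - 17379} = \sqrt{\left(-8 + \sqrt{2089}\right) - 17379} = \sqrt{-17387 + \sqrt{2089}}$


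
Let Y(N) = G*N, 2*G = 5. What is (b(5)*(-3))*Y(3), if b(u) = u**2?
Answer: -1125/2 ≈ -562.50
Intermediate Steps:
G = 5/2 (G = (1/2)*5 = 5/2 ≈ 2.5000)
Y(N) = 5*N/2
(b(5)*(-3))*Y(3) = (5**2*(-3))*((5/2)*3) = (25*(-3))*(15/2) = -75*15/2 = -1125/2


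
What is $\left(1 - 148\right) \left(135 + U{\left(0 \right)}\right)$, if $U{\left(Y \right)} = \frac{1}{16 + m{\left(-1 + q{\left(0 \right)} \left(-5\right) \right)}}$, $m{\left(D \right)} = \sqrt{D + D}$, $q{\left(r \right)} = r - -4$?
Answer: $\frac{147 \left(- 135 \sqrt{42} + 2161 i\right)}{\sqrt{42} - 16 i} \approx -19853.0 + 3.1969 i$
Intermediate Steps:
$q{\left(r \right)} = 4 + r$ ($q{\left(r \right)} = r + 4 = 4 + r$)
$m{\left(D \right)} = \sqrt{2} \sqrt{D}$ ($m{\left(D \right)} = \sqrt{2 D} = \sqrt{2} \sqrt{D}$)
$U{\left(Y \right)} = \frac{1}{16 + i \sqrt{42}}$ ($U{\left(Y \right)} = \frac{1}{16 + \sqrt{2} \sqrt{-1 + \left(4 + 0\right) \left(-5\right)}} = \frac{1}{16 + \sqrt{2} \sqrt{-1 + 4 \left(-5\right)}} = \frac{1}{16 + \sqrt{2} \sqrt{-1 - 20}} = \frac{1}{16 + \sqrt{2} \sqrt{-21}} = \frac{1}{16 + \sqrt{2} i \sqrt{21}} = \frac{1}{16 + i \sqrt{42}}$)
$\left(1 - 148\right) \left(135 + U{\left(0 \right)}\right) = \left(1 - 148\right) \left(135 + \left(\frac{8}{149} - \frac{i \sqrt{42}}{298}\right)\right) = \left(1 - 148\right) \left(\frac{20123}{149} - \frac{i \sqrt{42}}{298}\right) = - 147 \left(\frac{20123}{149} - \frac{i \sqrt{42}}{298}\right) = - \frac{2958081}{149} + \frac{147 i \sqrt{42}}{298}$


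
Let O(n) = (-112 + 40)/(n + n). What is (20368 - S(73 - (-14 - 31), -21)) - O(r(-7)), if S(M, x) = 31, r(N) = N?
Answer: 142323/7 ≈ 20332.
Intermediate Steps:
O(n) = -36/n (O(n) = -72*1/(2*n) = -36/n)
(20368 - S(73 - (-14 - 31), -21)) - O(r(-7)) = (20368 - 1*31) - (-36)/(-7) = (20368 - 31) - (-36)*(-1)/7 = 20337 - 1*36/7 = 20337 - 36/7 = 142323/7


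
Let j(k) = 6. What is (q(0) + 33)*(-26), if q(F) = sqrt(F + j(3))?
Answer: -858 - 26*sqrt(6) ≈ -921.69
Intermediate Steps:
q(F) = sqrt(6 + F) (q(F) = sqrt(F + 6) = sqrt(6 + F))
(q(0) + 33)*(-26) = (sqrt(6 + 0) + 33)*(-26) = (sqrt(6) + 33)*(-26) = (33 + sqrt(6))*(-26) = -858 - 26*sqrt(6)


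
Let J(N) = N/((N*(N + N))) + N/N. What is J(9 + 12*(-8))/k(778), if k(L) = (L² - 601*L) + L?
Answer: 173/24096216 ≈ 7.1796e-6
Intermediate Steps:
k(L) = L² - 600*L
J(N) = 1 + 1/(2*N) (J(N) = N/((N*(2*N))) + 1 = N/((2*N²)) + 1 = N*(1/(2*N²)) + 1 = 1/(2*N) + 1 = 1 + 1/(2*N))
J(9 + 12*(-8))/k(778) = ((½ + (9 + 12*(-8)))/(9 + 12*(-8)))/((778*(-600 + 778))) = ((½ + (9 - 96))/(9 - 96))/((778*178)) = ((½ - 87)/(-87))/138484 = -1/87*(-173/2)*(1/138484) = (173/174)*(1/138484) = 173/24096216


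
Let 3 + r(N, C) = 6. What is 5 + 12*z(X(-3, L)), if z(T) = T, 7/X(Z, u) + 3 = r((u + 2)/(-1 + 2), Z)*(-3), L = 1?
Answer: -2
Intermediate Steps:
r(N, C) = 3 (r(N, C) = -3 + 6 = 3)
X(Z, u) = -7/12 (X(Z, u) = 7/(-3 + 3*(-3)) = 7/(-3 - 9) = 7/(-12) = 7*(-1/12) = -7/12)
5 + 12*z(X(-3, L)) = 5 + 12*(-7/12) = 5 - 7 = -2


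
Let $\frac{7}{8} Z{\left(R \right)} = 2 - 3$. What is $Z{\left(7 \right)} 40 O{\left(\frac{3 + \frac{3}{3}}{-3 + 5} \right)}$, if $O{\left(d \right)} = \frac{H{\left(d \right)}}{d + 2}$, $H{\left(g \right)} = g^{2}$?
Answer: $- \frac{320}{7} \approx -45.714$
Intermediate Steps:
$O{\left(d \right)} = \frac{d^{2}}{2 + d}$ ($O{\left(d \right)} = \frac{d^{2}}{d + 2} = \frac{d^{2}}{2 + d}$)
$Z{\left(R \right)} = - \frac{8}{7}$ ($Z{\left(R \right)} = \frac{8 \left(2 - 3\right)}{7} = \frac{8}{7} \left(-1\right) = - \frac{8}{7}$)
$Z{\left(7 \right)} 40 O{\left(\frac{3 + \frac{3}{3}}{-3 + 5} \right)} = \left(- \frac{8}{7}\right) 40 \frac{\left(\frac{3 + \frac{3}{3}}{-3 + 5}\right)^{2}}{2 + \frac{3 + \frac{3}{3}}{-3 + 5}} = - \frac{320 \frac{\left(\frac{3 + 3 \cdot \frac{1}{3}}{2}\right)^{2}}{2 + \frac{3 + 3 \cdot \frac{1}{3}}{2}}}{7} = - \frac{320 \frac{\left(\left(3 + 1\right) \frac{1}{2}\right)^{2}}{2 + \left(3 + 1\right) \frac{1}{2}}}{7} = - \frac{320 \frac{\left(4 \cdot \frac{1}{2}\right)^{2}}{2 + 4 \cdot \frac{1}{2}}}{7} = - \frac{320 \frac{2^{2}}{2 + 2}}{7} = - \frac{320 \cdot \frac{4}{4}}{7} = - \frac{320 \cdot 4 \cdot \frac{1}{4}}{7} = \left(- \frac{320}{7}\right) 1 = - \frac{320}{7}$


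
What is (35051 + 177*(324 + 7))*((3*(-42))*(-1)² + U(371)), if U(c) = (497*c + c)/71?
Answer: 16462684056/71 ≈ 2.3187e+8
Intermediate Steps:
U(c) = 498*c/71 (U(c) = (498*c)*(1/71) = 498*c/71)
(35051 + 177*(324 + 7))*((3*(-42))*(-1)² + U(371)) = (35051 + 177*(324 + 7))*((3*(-42))*(-1)² + (498/71)*371) = (35051 + 177*331)*(-126*1 + 184758/71) = (35051 + 58587)*(-126 + 184758/71) = 93638*(175812/71) = 16462684056/71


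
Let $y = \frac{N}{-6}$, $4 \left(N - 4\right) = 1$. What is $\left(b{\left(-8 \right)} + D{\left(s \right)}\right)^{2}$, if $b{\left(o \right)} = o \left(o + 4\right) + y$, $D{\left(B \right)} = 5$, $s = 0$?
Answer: $\frac{758641}{576} \approx 1317.1$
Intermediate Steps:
$N = \frac{17}{4}$ ($N = 4 + \frac{1}{4} \cdot 1 = 4 + \frac{1}{4} = \frac{17}{4} \approx 4.25$)
$y = - \frac{17}{24}$ ($y = \frac{17}{4 \left(-6\right)} = \frac{17}{4} \left(- \frac{1}{6}\right) = - \frac{17}{24} \approx -0.70833$)
$b{\left(o \right)} = - \frac{17}{24} + o \left(4 + o\right)$ ($b{\left(o \right)} = o \left(o + 4\right) - \frac{17}{24} = o \left(4 + o\right) - \frac{17}{24} = - \frac{17}{24} + o \left(4 + o\right)$)
$\left(b{\left(-8 \right)} + D{\left(s \right)}\right)^{2} = \left(\left(- \frac{17}{24} + \left(-8\right)^{2} + 4 \left(-8\right)\right) + 5\right)^{2} = \left(\left(- \frac{17}{24} + 64 - 32\right) + 5\right)^{2} = \left(\frac{751}{24} + 5\right)^{2} = \left(\frac{871}{24}\right)^{2} = \frac{758641}{576}$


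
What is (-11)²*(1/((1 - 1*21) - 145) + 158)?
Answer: 286759/15 ≈ 19117.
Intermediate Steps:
(-11)²*(1/((1 - 1*21) - 145) + 158) = 121*(1/((1 - 21) - 145) + 158) = 121*(1/(-20 - 145) + 158) = 121*(1/(-165) + 158) = 121*(-1/165 + 158) = 121*(26069/165) = 286759/15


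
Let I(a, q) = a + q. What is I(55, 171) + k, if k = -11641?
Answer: -11415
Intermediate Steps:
I(55, 171) + k = (55 + 171) - 11641 = 226 - 11641 = -11415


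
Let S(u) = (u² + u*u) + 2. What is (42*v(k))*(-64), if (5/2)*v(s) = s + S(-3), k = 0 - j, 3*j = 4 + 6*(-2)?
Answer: -121856/5 ≈ -24371.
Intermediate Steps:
j = -8/3 (j = (4 + 6*(-2))/3 = (4 - 12)/3 = (⅓)*(-8) = -8/3 ≈ -2.6667)
S(u) = 2 + 2*u² (S(u) = (u² + u²) + 2 = 2*u² + 2 = 2 + 2*u²)
k = 8/3 (k = 0 - 1*(-8/3) = 0 + 8/3 = 8/3 ≈ 2.6667)
v(s) = 8 + 2*s/5 (v(s) = 2*(s + (2 + 2*(-3)²))/5 = 2*(s + (2 + 2*9))/5 = 2*(s + (2 + 18))/5 = 2*(s + 20)/5 = 2*(20 + s)/5 = 8 + 2*s/5)
(42*v(k))*(-64) = (42*(8 + (⅖)*(8/3)))*(-64) = (42*(8 + 16/15))*(-64) = (42*(136/15))*(-64) = (1904/5)*(-64) = -121856/5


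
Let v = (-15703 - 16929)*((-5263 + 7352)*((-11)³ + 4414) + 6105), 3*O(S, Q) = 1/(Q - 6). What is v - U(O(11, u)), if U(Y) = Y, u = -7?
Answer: -8204115150815/39 ≈ -2.1036e+11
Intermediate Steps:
O(S, Q) = 1/(3*(-6 + Q)) (O(S, Q) = 1/(3*(Q - 6)) = 1/(3*(-6 + Q)))
v = -210361926944 (v = -32632*(2089*(-1331 + 4414) + 6105) = -32632*(2089*3083 + 6105) = -32632*(6440387 + 6105) = -32632*6446492 = -210361926944)
v - U(O(11, u)) = -210361926944 - 1/(3*(-6 - 7)) = -210361926944 - 1/(3*(-13)) = -210361926944 - (-1)/(3*13) = -210361926944 - 1*(-1/39) = -210361926944 + 1/39 = -8204115150815/39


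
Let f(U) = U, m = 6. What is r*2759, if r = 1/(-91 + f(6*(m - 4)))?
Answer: -2759/79 ≈ -34.924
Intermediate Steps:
r = -1/79 (r = 1/(-91 + 6*(6 - 4)) = 1/(-91 + 6*2) = 1/(-91 + 12) = 1/(-79) = -1/79 ≈ -0.012658)
r*2759 = -1/79*2759 = -2759/79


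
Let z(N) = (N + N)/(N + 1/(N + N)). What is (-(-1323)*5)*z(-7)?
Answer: 144060/11 ≈ 13096.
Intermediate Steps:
z(N) = 2*N/(N + 1/(2*N)) (z(N) = (2*N)/(N + 1/(2*N)) = 2*N/(N + 1/(2*N)))
(-(-1323)*5)*z(-7) = (-(-1323)*5)*(4*(-7)**2/(1 + 2*(-7)**2)) = (-147*(-45))*(4*49/(1 + 2*49)) = 6615*(4*49/(1 + 98)) = 6615*(4*49/99) = 6615*(4*49*(1/99)) = 6615*(196/99) = 144060/11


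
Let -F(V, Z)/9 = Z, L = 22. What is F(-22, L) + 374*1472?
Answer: 550330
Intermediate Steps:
F(V, Z) = -9*Z
F(-22, L) + 374*1472 = -9*22 + 374*1472 = -198 + 550528 = 550330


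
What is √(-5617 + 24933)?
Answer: 2*√4829 ≈ 138.98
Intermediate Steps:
√(-5617 + 24933) = √19316 = 2*√4829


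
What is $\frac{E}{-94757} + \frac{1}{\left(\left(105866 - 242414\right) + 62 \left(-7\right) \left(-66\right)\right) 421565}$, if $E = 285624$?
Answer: $- \frac{12992621536744997}{4310358509608320} \approx -3.0143$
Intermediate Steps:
$\frac{E}{-94757} + \frac{1}{\left(\left(105866 - 242414\right) + 62 \left(-7\right) \left(-66\right)\right) 421565} = \frac{285624}{-94757} + \frac{1}{\left(\left(105866 - 242414\right) + 62 \left(-7\right) \left(-66\right)\right) 421565} = 285624 \left(- \frac{1}{94757}\right) + \frac{1}{\left(105866 - 242414\right) - -28644} \cdot \frac{1}{421565} = - \frac{285624}{94757} + \frac{1}{-136548 + 28644} \cdot \frac{1}{421565} = - \frac{285624}{94757} + \frac{1}{-107904} \cdot \frac{1}{421565} = - \frac{285624}{94757} - \frac{1}{45488549760} = - \frac{12992621536744997}{4310358509608320}$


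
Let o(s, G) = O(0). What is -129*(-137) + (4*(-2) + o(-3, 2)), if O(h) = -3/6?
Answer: 35329/2 ≈ 17665.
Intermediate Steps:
O(h) = -½ (O(h) = -3*⅙ = -½)
o(s, G) = -½
-129*(-137) + (4*(-2) + o(-3, 2)) = -129*(-137) + (4*(-2) - ½) = 17673 + (-8 - ½) = 17673 - 17/2 = 35329/2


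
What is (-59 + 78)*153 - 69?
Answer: 2838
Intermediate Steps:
(-59 + 78)*153 - 69 = 19*153 - 69 = 2907 - 69 = 2838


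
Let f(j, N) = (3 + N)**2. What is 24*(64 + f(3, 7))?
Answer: 3936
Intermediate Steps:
24*(64 + f(3, 7)) = 24*(64 + (3 + 7)**2) = 24*(64 + 10**2) = 24*(64 + 100) = 24*164 = 3936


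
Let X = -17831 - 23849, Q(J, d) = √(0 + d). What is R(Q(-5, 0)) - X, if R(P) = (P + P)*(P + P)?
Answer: 41680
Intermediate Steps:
Q(J, d) = √d
R(P) = 4*P² (R(P) = (2*P)*(2*P) = 4*P²)
X = -41680
R(Q(-5, 0)) - X = 4*(√0)² - 1*(-41680) = 4*0² + 41680 = 4*0 + 41680 = 0 + 41680 = 41680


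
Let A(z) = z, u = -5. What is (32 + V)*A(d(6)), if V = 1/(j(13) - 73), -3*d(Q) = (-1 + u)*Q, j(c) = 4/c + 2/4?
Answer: 720456/1877 ≈ 383.83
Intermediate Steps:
j(c) = 1/2 + 4/c (j(c) = 4/c + 2*(1/4) = 4/c + 1/2 = 1/2 + 4/c)
d(Q) = 2*Q (d(Q) = -(-1 - 5)*Q/3 = -(-2)*Q = 2*Q)
V = -26/1877 (V = 1/((1/2)*(8 + 13)/13 - 73) = 1/((1/2)*(1/13)*21 - 73) = 1/(21/26 - 73) = 1/(-1877/26) = -26/1877 ≈ -0.013852)
(32 + V)*A(d(6)) = (32 - 26/1877)*(2*6) = (60038/1877)*12 = 720456/1877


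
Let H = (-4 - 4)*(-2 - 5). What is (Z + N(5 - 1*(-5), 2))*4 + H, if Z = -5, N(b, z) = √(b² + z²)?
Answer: 36 + 8*√26 ≈ 76.792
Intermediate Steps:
H = 56 (H = -8*(-7) = 56)
(Z + N(5 - 1*(-5), 2))*4 + H = (-5 + √((5 - 1*(-5))² + 2²))*4 + 56 = (-5 + √((5 + 5)² + 4))*4 + 56 = (-5 + √(10² + 4))*4 + 56 = (-5 + √(100 + 4))*4 + 56 = (-5 + √104)*4 + 56 = (-5 + 2*√26)*4 + 56 = (-20 + 8*√26) + 56 = 36 + 8*√26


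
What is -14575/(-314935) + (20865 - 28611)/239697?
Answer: 70273151/5032598313 ≈ 0.013964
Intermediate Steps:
-14575/(-314935) + (20865 - 28611)/239697 = -14575*(-1/314935) - 7746*1/239697 = 2915/62987 - 2582/79899 = 70273151/5032598313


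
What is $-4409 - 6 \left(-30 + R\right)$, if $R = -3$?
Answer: $-4211$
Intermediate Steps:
$-4409 - 6 \left(-30 + R\right) = -4409 - 6 \left(-30 - 3\right) = -4409 - -198 = -4409 + 198 = -4211$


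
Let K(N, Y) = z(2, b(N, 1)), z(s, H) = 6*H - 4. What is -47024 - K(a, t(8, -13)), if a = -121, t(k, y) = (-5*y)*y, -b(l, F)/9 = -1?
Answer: -47074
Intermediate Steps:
b(l, F) = 9 (b(l, F) = -9*(-1) = 9)
t(k, y) = -5*y²
z(s, H) = -4 + 6*H
K(N, Y) = 50 (K(N, Y) = -4 + 6*9 = -4 + 54 = 50)
-47024 - K(a, t(8, -13)) = -47024 - 1*50 = -47024 - 50 = -47074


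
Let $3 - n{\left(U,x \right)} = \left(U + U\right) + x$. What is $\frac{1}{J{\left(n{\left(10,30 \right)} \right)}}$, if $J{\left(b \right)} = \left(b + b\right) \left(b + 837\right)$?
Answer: $- \frac{1}{74260} \approx -1.3466 \cdot 10^{-5}$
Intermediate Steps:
$n{\left(U,x \right)} = 3 - x - 2 U$ ($n{\left(U,x \right)} = 3 - \left(\left(U + U\right) + x\right) = 3 - \left(2 U + x\right) = 3 - \left(x + 2 U\right) = 3 - x - 2 U$)
$J{\left(b \right)} = 2 b \left(837 + b\right)$
$\frac{1}{J{\left(n{\left(10,30 \right)} \right)}} = \frac{1}{2 \left(3 - 30 - 20\right) \left(837 - 47\right)} = \frac{1}{2 \left(-47\right) \left(837 - 47\right)} = \frac{1}{2 \left(-47\right) 790} = \frac{1}{-74260} = - \frac{1}{74260}$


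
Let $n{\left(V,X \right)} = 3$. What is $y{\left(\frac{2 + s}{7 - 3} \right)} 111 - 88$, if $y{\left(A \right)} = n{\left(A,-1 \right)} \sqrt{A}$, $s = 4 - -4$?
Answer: $-88 + \frac{333 \sqrt{10}}{2} \approx 438.52$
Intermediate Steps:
$s = 8$ ($s = 4 + 4 = 8$)
$y{\left(A \right)} = 3 \sqrt{A}$
$y{\left(\frac{2 + s}{7 - 3} \right)} 111 - 88 = 3 \sqrt{\frac{2 + 8}{7 - 3}} \cdot 111 - 88 = 3 \sqrt{\frac{10}{4}} \cdot 111 - 88 = 3 \sqrt{10 \cdot \frac{1}{4}} \cdot 111 - 88 = 3 \sqrt{\frac{5}{2}} \cdot 111 - 88 = 3 \frac{\sqrt{10}}{2} \cdot 111 - 88 = \frac{3 \sqrt{10}}{2} \cdot 111 - 88 = \frac{333 \sqrt{10}}{2} - 88 = -88 + \frac{333 \sqrt{10}}{2}$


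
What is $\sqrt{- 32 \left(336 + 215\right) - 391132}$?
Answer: $2 i \sqrt{102191} \approx 639.35 i$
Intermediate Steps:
$\sqrt{- 32 \left(336 + 215\right) - 391132} = \sqrt{\left(-32\right) 551 - 391132} = \sqrt{-17632 - 391132} = \sqrt{-408764} = 2 i \sqrt{102191}$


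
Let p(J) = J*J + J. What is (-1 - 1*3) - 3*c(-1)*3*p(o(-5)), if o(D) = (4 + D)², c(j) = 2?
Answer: -40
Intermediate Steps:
p(J) = J + J² (p(J) = J² + J = J + J²)
(-1 - 1*3) - 3*c(-1)*3*p(o(-5)) = (-1 - 1*3) - 3*2*3*(4 - 5)²*(1 + (4 - 5)²) = (-1 - 3) - 18*(-1)²*(1 + (-1)²) = -4 - 18*1*(1 + 1) = -4 - 18*1*2 = -4 - 18*2 = -4 - 3*12 = -4 - 36 = -40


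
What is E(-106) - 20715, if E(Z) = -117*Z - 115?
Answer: -8428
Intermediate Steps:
E(Z) = -115 - 117*Z
E(-106) - 20715 = (-115 - 117*(-106)) - 20715 = (-115 + 12402) - 20715 = 12287 - 20715 = -8428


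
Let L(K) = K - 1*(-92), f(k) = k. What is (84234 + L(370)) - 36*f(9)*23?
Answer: 77244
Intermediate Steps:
L(K) = 92 + K (L(K) = K + 92 = 92 + K)
(84234 + L(370)) - 36*f(9)*23 = (84234 + (92 + 370)) - 36*9*23 = (84234 + 462) - 324*23 = 84696 - 7452 = 77244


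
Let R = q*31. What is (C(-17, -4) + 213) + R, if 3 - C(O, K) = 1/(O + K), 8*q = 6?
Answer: 20101/84 ≈ 239.30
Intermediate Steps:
q = ¾ (q = (⅛)*6 = ¾ ≈ 0.75000)
C(O, K) = 3 - 1/(K + O) (C(O, K) = 3 - 1/(O + K) = 3 - 1/(K + O))
R = 93/4 (R = (¾)*31 = 93/4 ≈ 23.250)
(C(-17, -4) + 213) + R = ((-1 + 3*(-4) + 3*(-17))/(-4 - 17) + 213) + 93/4 = ((-1 - 12 - 51)/(-21) + 213) + 93/4 = (-1/21*(-64) + 213) + 93/4 = (64/21 + 213) + 93/4 = 4537/21 + 93/4 = 20101/84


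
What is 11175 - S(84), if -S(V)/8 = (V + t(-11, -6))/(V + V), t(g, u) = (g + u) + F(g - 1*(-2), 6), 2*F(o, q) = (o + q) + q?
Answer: 469487/42 ≈ 11178.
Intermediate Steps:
F(o, q) = q + o/2 (F(o, q) = ((o + q) + q)/2 = (o + 2*q)/2 = q + o/2)
t(g, u) = 7 + u + 3*g/2 (t(g, u) = (g + u) + (6 + (g - 1*(-2))/2) = (g + u) + (6 + (g + 2)/2) = (g + u) + (6 + (2 + g)/2) = (g + u) + (6 + (1 + g/2)) = (g + u) + (7 + g/2) = 7 + u + 3*g/2)
S(V) = -4*(-31/2 + V)/V (S(V) = -8*(V + (7 - 6 + (3/2)*(-11)))/(V + V) = -8*(V + (7 - 6 - 33/2))/(2*V) = -8*(V - 31/2)*1/(2*V) = -8*(-31/2 + V)*1/(2*V) = -4*(-31/2 + V)/V)
11175 - S(84) = 11175 - (-4 + 62/84) = 11175 - (-4 + 62*(1/84)) = 11175 - (-4 + 31/42) = 11175 - 1*(-137/42) = 11175 + 137/42 = 469487/42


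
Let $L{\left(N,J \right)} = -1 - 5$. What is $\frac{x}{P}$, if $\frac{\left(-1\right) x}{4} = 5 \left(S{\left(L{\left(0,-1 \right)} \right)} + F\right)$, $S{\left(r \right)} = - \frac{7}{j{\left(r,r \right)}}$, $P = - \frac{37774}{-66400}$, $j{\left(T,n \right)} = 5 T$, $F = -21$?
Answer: $\frac{41367200}{56661} \approx 730.08$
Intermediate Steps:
$P = \frac{18887}{33200}$ ($P = \left(-37774\right) \left(- \frac{1}{66400}\right) = \frac{18887}{33200} \approx 0.56889$)
$L{\left(N,J \right)} = -6$ ($L{\left(N,J \right)} = -1 - 5 = -6$)
$S{\left(r \right)} = - \frac{7}{5 r}$
$x = \frac{1246}{3}$ ($x = - 4 \cdot 5 \left(- \frac{7}{5 \left(-6\right)} - 21\right) = - 4 \cdot 5 \left(\left(- \frac{7}{5}\right) \left(- \frac{1}{6}\right) - 21\right) = - 4 \cdot 5 \left(\frac{7}{30} - 21\right) = - 4 \cdot 5 \left(- \frac{623}{30}\right) = \left(-4\right) \left(- \frac{623}{6}\right) = \frac{1246}{3} \approx 415.33$)
$\frac{x}{P} = \frac{1246}{3 \cdot \frac{18887}{33200}} = \frac{1246}{3} \cdot \frac{33200}{18887} = \frac{41367200}{56661}$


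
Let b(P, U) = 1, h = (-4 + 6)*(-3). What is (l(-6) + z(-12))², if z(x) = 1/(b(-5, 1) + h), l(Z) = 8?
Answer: 1521/25 ≈ 60.840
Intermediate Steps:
h = -6 (h = 2*(-3) = -6)
z(x) = -⅕ (z(x) = 1/(1 - 6) = 1/(-5) = -⅕)
(l(-6) + z(-12))² = (8 - ⅕)² = (39/5)² = 1521/25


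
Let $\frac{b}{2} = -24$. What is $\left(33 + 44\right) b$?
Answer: $-3696$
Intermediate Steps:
$b = -48$ ($b = 2 \left(-24\right) = -48$)
$\left(33 + 44\right) b = \left(33 + 44\right) \left(-48\right) = 77 \left(-48\right) = -3696$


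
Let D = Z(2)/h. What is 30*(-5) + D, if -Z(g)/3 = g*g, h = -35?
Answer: -5238/35 ≈ -149.66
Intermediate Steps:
Z(g) = -3*g² (Z(g) = -3*g*g = -3*g²)
D = 12/35 (D = -3*2²/(-35) = -3*4*(-1/35) = -12*(-1/35) = 12/35 ≈ 0.34286)
30*(-5) + D = 30*(-5) + 12/35 = -150 + 12/35 = -5238/35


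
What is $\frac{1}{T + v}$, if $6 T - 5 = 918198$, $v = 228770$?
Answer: $\frac{6}{2290823} \approx 2.6191 \cdot 10^{-6}$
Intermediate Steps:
$T = \frac{918203}{6}$ ($T = \frac{5}{6} + \frac{1}{6} \cdot 918198 = \frac{5}{6} + 153033 = \frac{918203}{6} \approx 1.5303 \cdot 10^{5}$)
$\frac{1}{T + v} = \frac{1}{\frac{918203}{6} + 228770} = \frac{1}{\frac{2290823}{6}} = \frac{6}{2290823}$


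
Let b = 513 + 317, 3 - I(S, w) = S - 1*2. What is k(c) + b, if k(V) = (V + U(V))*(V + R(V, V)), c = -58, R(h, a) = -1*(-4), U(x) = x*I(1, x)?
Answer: 16490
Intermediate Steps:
I(S, w) = 5 - S (I(S, w) = 3 - (S - 1*2) = 3 - (S - 2) = 3 - (-2 + S) = 3 + (2 - S) = 5 - S)
U(x) = 4*x (U(x) = x*(5 - 1*1) = x*(5 - 1) = x*4 = 4*x)
R(h, a) = 4
b = 830
k(V) = 5*V*(4 + V) (k(V) = (V + 4*V)*(V + 4) = (5*V)*(4 + V) = 5*V*(4 + V))
k(c) + b = 5*(-58)*(4 - 58) + 830 = 5*(-58)*(-54) + 830 = 15660 + 830 = 16490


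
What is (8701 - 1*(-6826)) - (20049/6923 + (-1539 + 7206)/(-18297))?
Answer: 655493173375/42223377 ≈ 15524.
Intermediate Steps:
(8701 - 1*(-6826)) - (20049/6923 + (-1539 + 7206)/(-18297)) = (8701 + 6826) - (20049*(1/6923) + 5667*(-1/18297)) = 15527 - (20049/6923 - 1889/6099) = 15527 - 1*109201304/42223377 = 15527 - 109201304/42223377 = 655493173375/42223377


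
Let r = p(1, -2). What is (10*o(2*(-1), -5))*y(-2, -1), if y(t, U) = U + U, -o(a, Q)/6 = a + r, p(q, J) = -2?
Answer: -480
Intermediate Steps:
r = -2
o(a, Q) = 12 - 6*a (o(a, Q) = -6*(a - 2) = -6*(-2 + a) = 12 - 6*a)
y(t, U) = 2*U
(10*o(2*(-1), -5))*y(-2, -1) = (10*(12 - 12*(-1)))*(2*(-1)) = (10*(12 - 6*(-2)))*(-2) = (10*(12 + 12))*(-2) = (10*24)*(-2) = 240*(-2) = -480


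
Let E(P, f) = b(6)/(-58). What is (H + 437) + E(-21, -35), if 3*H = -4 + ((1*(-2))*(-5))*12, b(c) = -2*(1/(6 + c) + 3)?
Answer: 165569/348 ≈ 475.77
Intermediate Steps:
b(c) = -6 - 2/(6 + c) (b(c) = -2*(3 + 1/(6 + c)) = -6 - 2/(6 + c))
E(P, f) = 37/348 (E(P, f) = (2*(-19 - 3*6)/(6 + 6))/(-58) = (2*(-19 - 18)/12)*(-1/58) = (2*(1/12)*(-37))*(-1/58) = -37/6*(-1/58) = 37/348)
H = 116/3 (H = (-4 + ((1*(-2))*(-5))*12)/3 = (-4 - 2*(-5)*12)/3 = (-4 + 10*12)/3 = (-4 + 120)/3 = (1/3)*116 = 116/3 ≈ 38.667)
(H + 437) + E(-21, -35) = (116/3 + 437) + 37/348 = 1427/3 + 37/348 = 165569/348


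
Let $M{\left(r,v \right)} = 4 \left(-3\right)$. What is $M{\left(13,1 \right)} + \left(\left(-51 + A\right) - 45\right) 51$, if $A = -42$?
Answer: $-7050$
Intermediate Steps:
$M{\left(r,v \right)} = -12$
$M{\left(13,1 \right)} + \left(\left(-51 + A\right) - 45\right) 51 = -12 + \left(\left(-51 - 42\right) - 45\right) 51 = -12 + \left(-93 - 45\right) 51 = -12 - 7038 = -7050$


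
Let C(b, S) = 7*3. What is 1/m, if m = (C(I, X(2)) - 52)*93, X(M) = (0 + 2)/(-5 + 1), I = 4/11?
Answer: -1/2883 ≈ -0.00034686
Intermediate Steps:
I = 4/11 (I = 4*(1/11) = 4/11 ≈ 0.36364)
X(M) = -½ (X(M) = 2/(-4) = 2*(-¼) = -½)
C(b, S) = 21
m = -2883 (m = (21 - 52)*93 = -31*93 = -2883)
1/m = 1/(-2883) = -1/2883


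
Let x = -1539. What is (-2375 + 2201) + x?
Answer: -1713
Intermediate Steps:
(-2375 + 2201) + x = (-2375 + 2201) - 1539 = -174 - 1539 = -1713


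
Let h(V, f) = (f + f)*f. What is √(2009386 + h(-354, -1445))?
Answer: 2*√1546359 ≈ 2487.1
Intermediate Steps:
h(V, f) = 2*f² (h(V, f) = (2*f)*f = 2*f²)
√(2009386 + h(-354, -1445)) = √(2009386 + 2*(-1445)²) = √(2009386 + 2*2088025) = √(2009386 + 4176050) = √6185436 = 2*√1546359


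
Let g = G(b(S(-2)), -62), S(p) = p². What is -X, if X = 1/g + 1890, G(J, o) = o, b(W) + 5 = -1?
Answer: -117179/62 ≈ -1890.0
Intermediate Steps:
b(W) = -6 (b(W) = -5 - 1 = -6)
g = -62
X = 117179/62 (X = 1/(-62) + 1890 = -1/62 + 1890 = 117179/62 ≈ 1890.0)
-X = -1*117179/62 = -117179/62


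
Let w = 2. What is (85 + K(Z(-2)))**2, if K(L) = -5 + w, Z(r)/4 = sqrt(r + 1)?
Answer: 6724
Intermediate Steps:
Z(r) = 4*sqrt(1 + r) (Z(r) = 4*sqrt(r + 1) = 4*sqrt(1 + r))
K(L) = -3 (K(L) = -5 + 2 = -3)
(85 + K(Z(-2)))**2 = (85 - 3)**2 = 82**2 = 6724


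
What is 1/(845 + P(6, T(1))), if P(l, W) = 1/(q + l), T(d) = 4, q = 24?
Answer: 30/25351 ≈ 0.0011834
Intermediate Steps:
P(l, W) = 1/(24 + l)
1/(845 + P(6, T(1))) = 1/(845 + 1/(24 + 6)) = 1/(845 + 1/30) = 1/(25351/30) = 30/25351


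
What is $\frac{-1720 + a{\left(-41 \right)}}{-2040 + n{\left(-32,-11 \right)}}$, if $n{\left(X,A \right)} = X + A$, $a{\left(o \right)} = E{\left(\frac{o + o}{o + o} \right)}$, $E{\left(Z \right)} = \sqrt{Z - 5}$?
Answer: $\frac{1720}{2083} - \frac{2 i}{2083} \approx 0.82573 - 0.00096015 i$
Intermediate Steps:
$E{\left(Z \right)} = \sqrt{-5 + Z}$
$a{\left(o \right)} = 2 i$ ($a{\left(o \right)} = \sqrt{-5 + \frac{o + o}{o + o}} = \sqrt{-5 + \frac{2 o}{2 o}} = \sqrt{-5 + 2 o \frac{1}{2 o}} = \sqrt{-5 + 1} = \sqrt{-4} = 2 i$)
$n{\left(X,A \right)} = A + X$
$\frac{-1720 + a{\left(-41 \right)}}{-2040 + n{\left(-32,-11 \right)}} = \frac{-1720 + 2 i}{-2040 - 43} = \frac{-1720 + 2 i}{-2083} = \left(-1720 + 2 i\right) \left(- \frac{1}{2083}\right) = \frac{1720}{2083} - \frac{2 i}{2083}$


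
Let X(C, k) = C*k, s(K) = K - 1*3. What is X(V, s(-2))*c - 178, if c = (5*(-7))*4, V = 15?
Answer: 10322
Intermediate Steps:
s(K) = -3 + K (s(K) = K - 3 = -3 + K)
c = -140 (c = -35*4 = -140)
X(V, s(-2))*c - 178 = (15*(-3 - 2))*(-140) - 178 = (15*(-5))*(-140) - 178 = -75*(-140) - 178 = 10500 - 178 = 10322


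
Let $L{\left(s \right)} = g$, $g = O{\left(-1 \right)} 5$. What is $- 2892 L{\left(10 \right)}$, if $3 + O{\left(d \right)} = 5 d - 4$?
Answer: $173520$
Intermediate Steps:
$O{\left(d \right)} = -7 + 5 d$ ($O{\left(d \right)} = -3 + \left(5 d - 4\right) = -3 + \left(-4 + 5 d\right) = -7 + 5 d$)
$g = -60$ ($g = \left(-7 + 5 \left(-1\right)\right) 5 = \left(-7 - 5\right) 5 = \left(-12\right) 5 = -60$)
$L{\left(s \right)} = -60$
$- 2892 L{\left(10 \right)} = \left(-2892\right) \left(-60\right) = 173520$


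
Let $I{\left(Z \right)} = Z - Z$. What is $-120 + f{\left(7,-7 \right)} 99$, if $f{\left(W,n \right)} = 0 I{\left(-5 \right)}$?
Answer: $-120$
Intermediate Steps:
$I{\left(Z \right)} = 0$
$f{\left(W,n \right)} = 0$ ($f{\left(W,n \right)} = 0 \cdot 0 = 0$)
$-120 + f{\left(7,-7 \right)} 99 = -120 + 0 \cdot 99 = -120 + 0 = -120$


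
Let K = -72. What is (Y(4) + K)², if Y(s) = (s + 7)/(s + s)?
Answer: 319225/64 ≈ 4987.9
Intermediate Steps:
Y(s) = (7 + s)/(2*s) (Y(s) = (7 + s)/((2*s)) = (7 + s)*(1/(2*s)) = (7 + s)/(2*s))
(Y(4) + K)² = ((½)*(7 + 4)/4 - 72)² = ((½)*(¼)*11 - 72)² = (11/8 - 72)² = (-565/8)² = 319225/64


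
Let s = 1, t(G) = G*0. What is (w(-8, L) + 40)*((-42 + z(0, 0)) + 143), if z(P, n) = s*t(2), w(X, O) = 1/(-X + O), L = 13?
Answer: 84941/21 ≈ 4044.8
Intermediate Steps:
t(G) = 0
w(X, O) = 1/(O - X)
z(P, n) = 0 (z(P, n) = 1*0 = 0)
(w(-8, L) + 40)*((-42 + z(0, 0)) + 143) = (1/(13 - 1*(-8)) + 40)*((-42 + 0) + 143) = (1/(13 + 8) + 40)*(-42 + 143) = (1/21 + 40)*101 = (841/21)*101 = 84941/21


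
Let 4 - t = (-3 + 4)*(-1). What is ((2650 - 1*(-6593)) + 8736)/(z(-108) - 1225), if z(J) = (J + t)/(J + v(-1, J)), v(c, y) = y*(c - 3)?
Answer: -5825196/397003 ≈ -14.673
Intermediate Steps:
v(c, y) = y*(-3 + c)
t = 5 (t = 4 - (-3 + 4)*(-1) = 4 - (-1) = 4 - 1*(-1) = 4 + 1 = 5)
z(J) = -(5 + J)/(3*J) (z(J) = (J + 5)/(J + J*(-3 - 1)) = (5 + J)/(J + J*(-4)) = (5 + J)/(J - 4*J) = (5 + J)/((-3*J)) = (5 + J)*(-1/(3*J)) = -(5 + J)/(3*J))
((2650 - 1*(-6593)) + 8736)/(z(-108) - 1225) = ((2650 - 1*(-6593)) + 8736)/((⅓)*(-5 - 1*(-108))/(-108) - 1225) = ((2650 + 6593) + 8736)/((⅓)*(-1/108)*(-5 + 108) - 1225) = (9243 + 8736)/((⅓)*(-1/108)*103 - 1225) = 17979/(-103/324 - 1225) = 17979/(-397003/324) = 17979*(-324/397003) = -5825196/397003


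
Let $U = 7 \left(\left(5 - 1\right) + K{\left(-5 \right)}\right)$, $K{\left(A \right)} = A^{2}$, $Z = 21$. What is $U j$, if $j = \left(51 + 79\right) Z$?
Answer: $554190$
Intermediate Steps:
$U = 203$ ($U = 7 \left(\left(5 - 1\right) + \left(-5\right)^{2}\right) = 7 \left(\left(5 - 1\right) + 25\right) = 7 \left(4 + 25\right) = 7 \cdot 29 = 203$)
$j = 2730$ ($j = \left(51 + 79\right) 21 = 130 \cdot 21 = 2730$)
$U j = 203 \cdot 2730 = 554190$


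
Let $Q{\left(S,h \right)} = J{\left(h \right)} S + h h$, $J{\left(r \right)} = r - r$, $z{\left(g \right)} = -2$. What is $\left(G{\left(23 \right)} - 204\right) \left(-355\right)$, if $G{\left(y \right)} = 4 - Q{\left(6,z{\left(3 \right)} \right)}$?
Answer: $72420$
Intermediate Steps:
$J{\left(r \right)} = 0$
$Q{\left(S,h \right)} = h^{2}$ ($Q{\left(S,h \right)} = 0 S + h h = 0 + h^{2} = h^{2}$)
$G{\left(y \right)} = 0$ ($G{\left(y \right)} = 4 - \left(-2\right)^{2} = 4 - 4 = 0$)
$\left(G{\left(23 \right)} - 204\right) \left(-355\right) = \left(0 - 204\right) \left(-355\right) = \left(-204\right) \left(-355\right) = 72420$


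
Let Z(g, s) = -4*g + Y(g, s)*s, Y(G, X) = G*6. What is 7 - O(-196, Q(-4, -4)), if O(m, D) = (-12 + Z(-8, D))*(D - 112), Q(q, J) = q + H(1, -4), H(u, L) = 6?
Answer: -8353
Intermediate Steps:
Y(G, X) = 6*G
Q(q, J) = 6 + q (Q(q, J) = q + 6 = 6 + q)
Z(g, s) = -4*g + 6*g*s (Z(g, s) = -4*g + (6*g)*s = -4*g + 6*g*s)
O(m, D) = (-112 + D)*(20 - 48*D) (O(m, D) = (-12 + 2*(-8)*(-2 + 3*D))*(D - 112) = (-12 + (32 - 48*D))*(-112 + D) = (20 - 48*D)*(-112 + D) = (-112 + D)*(20 - 48*D))
7 - O(-196, Q(-4, -4)) = 7 - (-2240 - 48*(6 - 4)**2 + 5396*(6 - 4)) = 7 - (-2240 - 48*2**2 + 5396*2) = 7 - (-2240 - 48*4 + 10792) = 7 - (-2240 - 192 + 10792) = 7 - 1*8360 = 7 - 8360 = -8353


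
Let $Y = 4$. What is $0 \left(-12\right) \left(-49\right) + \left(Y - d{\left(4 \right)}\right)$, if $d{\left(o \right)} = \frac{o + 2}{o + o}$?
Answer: $\frac{13}{4} \approx 3.25$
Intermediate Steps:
$d{\left(o \right)} = \frac{2 + o}{2 o}$
$0 \left(-12\right) \left(-49\right) + \left(Y - d{\left(4 \right)}\right) = 0 \left(-12\right) \left(-49\right) + \left(4 - \frac{2 + 4}{2 \cdot 4}\right) = 0 \left(-49\right) + \left(4 - \frac{1}{2} \cdot \frac{1}{4} \cdot 6\right) = 0 + \left(4 - \frac{3}{4}\right) = 0 + \frac{13}{4} = \frac{13}{4}$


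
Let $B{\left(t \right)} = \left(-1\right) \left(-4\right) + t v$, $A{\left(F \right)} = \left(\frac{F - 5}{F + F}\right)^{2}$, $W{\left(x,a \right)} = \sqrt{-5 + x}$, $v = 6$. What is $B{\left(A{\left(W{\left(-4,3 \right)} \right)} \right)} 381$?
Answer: $508 + 1905 i \approx 508.0 + 1905.0 i$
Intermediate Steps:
$A{\left(F \right)} = \frac{\left(-5 + F\right)^{2}}{4 F^{2}}$ ($A{\left(F \right)} = \left(\frac{-5 + F}{2 F}\right)^{2} = \frac{\left(-5 + F\right)^{2}}{4 F^{2}}$)
$B{\left(t \right)} = 4 + 6 t$ ($B{\left(t \right)} = \left(-1\right) \left(-4\right) + t 6 = 4 + 6 t$)
$B{\left(A{\left(W{\left(-4,3 \right)} \right)} \right)} 381 = \left(4 + 6 \frac{\left(-5 + \sqrt{-5 - 4}\right)^{2}}{4 \left(-5 - 4\right)}\right) 381 = \left(4 + 6 \frac{\left(-5 + \sqrt{-9}\right)^{2}}{4 \left(-9\right)}\right) 381 = \left(4 + 6 \frac{\left(-5 + 3 i\right)^{2}}{4 \left(-9\right)}\right) 381 = \left(4 + 6 \cdot \frac{1}{4} \left(- \frac{1}{9}\right) \left(-5 + 3 i\right)^{2}\right) 381 = \left(4 + 6 \left(- \frac{\left(-5 + 3 i\right)^{2}}{36}\right)\right) 381 = \left(4 - \frac{\left(-5 + 3 i\right)^{2}}{6}\right) 381 = 1524 - \frac{127 \left(-5 + 3 i\right)^{2}}{2}$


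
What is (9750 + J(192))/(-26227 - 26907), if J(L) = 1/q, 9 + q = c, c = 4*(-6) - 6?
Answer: -380249/2072226 ≈ -0.18350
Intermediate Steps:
c = -30 (c = -24 - 6 = -30)
q = -39 (q = -9 - 30 = -39)
J(L) = -1/39 (J(L) = 1/(-39) = -1/39)
(9750 + J(192))/(-26227 - 26907) = (9750 - 1/39)/(-26227 - 26907) = (380249/39)/(-53134) = (380249/39)*(-1/53134) = -380249/2072226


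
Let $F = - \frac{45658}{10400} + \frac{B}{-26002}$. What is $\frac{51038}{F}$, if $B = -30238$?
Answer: $- \frac{3450434197600}{218181029} \approx -15815.0$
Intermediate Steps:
$F = - \frac{218181029}{67605200}$ ($F = - \frac{45658}{10400} - \frac{30238}{-26002} = \left(-45658\right) \frac{1}{10400} - - \frac{15119}{13001} = - \frac{22829}{5200} + \frac{15119}{13001} = - \frac{218181029}{67605200} \approx -3.2273$)
$\frac{51038}{F} = \frac{51038}{- \frac{218181029}{67605200}} = 51038 \left(- \frac{67605200}{218181029}\right) = - \frac{3450434197600}{218181029}$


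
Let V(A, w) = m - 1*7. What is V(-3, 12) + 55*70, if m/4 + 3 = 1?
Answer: 3835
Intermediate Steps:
m = -8 (m = -12 + 4*1 = -12 + 4 = -8)
V(A, w) = -15 (V(A, w) = -8 - 1*7 = -8 - 7 = -15)
V(-3, 12) + 55*70 = -15 + 55*70 = -15 + 3850 = 3835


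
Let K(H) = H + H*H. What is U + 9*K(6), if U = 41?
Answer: 419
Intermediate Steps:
K(H) = H + H**2
U + 9*K(6) = 41 + 9*(6*(1 + 6)) = 41 + 9*(6*7) = 41 + 9*42 = 41 + 378 = 419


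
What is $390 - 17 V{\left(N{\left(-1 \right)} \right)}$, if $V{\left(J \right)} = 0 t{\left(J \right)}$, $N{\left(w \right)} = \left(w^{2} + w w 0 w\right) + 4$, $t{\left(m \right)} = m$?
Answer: $390$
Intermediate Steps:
$N{\left(w \right)} = 4 + w^{2}$ ($N{\left(w \right)} = \left(w^{2} + w^{2} \cdot 0 w\right) + 4 = \left(w^{2} + 0 w\right) + 4 = \left(w^{2} + 0\right) + 4 = w^{2} + 4 = 4 + w^{2}$)
$V{\left(J \right)} = 0$ ($V{\left(J \right)} = 0 J = 0$)
$390 - 17 V{\left(N{\left(-1 \right)} \right)} = 390 - 0 = 390 + 0 = 390$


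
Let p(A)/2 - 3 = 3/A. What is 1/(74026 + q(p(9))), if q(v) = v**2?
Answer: 9/666634 ≈ 1.3501e-5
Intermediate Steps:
p(A) = 6 + 6/A (p(A) = 6 + 2*(3/A) = 6 + 6/A)
1/(74026 + q(p(9))) = 1/(74026 + (6 + 6/9)**2) = 1/(74026 + (6 + 6*(1/9))**2) = 1/(74026 + (6 + 2/3)**2) = 1/(74026 + (20/3)**2) = 1/(74026 + 400/9) = 1/(666634/9) = 9/666634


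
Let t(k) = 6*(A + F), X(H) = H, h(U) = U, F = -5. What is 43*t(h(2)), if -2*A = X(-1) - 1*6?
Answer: -387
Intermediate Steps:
A = 7/2 (A = -(-1 - 1*6)/2 = -(-1 - 6)/2 = -½*(-7) = 7/2 ≈ 3.5000)
t(k) = -9 (t(k) = 6*(7/2 - 5) = 6*(-3/2) = -9)
43*t(h(2)) = 43*(-9) = -387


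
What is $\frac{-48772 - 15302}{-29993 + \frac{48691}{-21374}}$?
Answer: $\frac{1369517676}{641119073} \approx 2.1361$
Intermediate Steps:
$\frac{-48772 - 15302}{-29993 + \frac{48691}{-21374}} = - \frac{64074}{-29993 + 48691 \left(- \frac{1}{21374}\right)} = - \frac{64074}{-29993 - \frac{48691}{21374}} = - \frac{64074}{- \frac{641119073}{21374}} = \left(-64074\right) \left(- \frac{21374}{641119073}\right) = \frac{1369517676}{641119073}$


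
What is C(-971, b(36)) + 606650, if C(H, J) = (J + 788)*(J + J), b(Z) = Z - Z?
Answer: 606650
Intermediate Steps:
b(Z) = 0
C(H, J) = 2*J*(788 + J) (C(H, J) = (788 + J)*(2*J) = 2*J*(788 + J))
C(-971, b(36)) + 606650 = 2*0*(788 + 0) + 606650 = 2*0*788 + 606650 = 0 + 606650 = 606650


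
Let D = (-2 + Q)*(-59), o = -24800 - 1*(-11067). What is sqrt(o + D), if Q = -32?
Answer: 3*I*sqrt(1303) ≈ 108.29*I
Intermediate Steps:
o = -13733 (o = -24800 + 11067 = -13733)
D = 2006 (D = (-2 - 32)*(-59) = -34*(-59) = 2006)
sqrt(o + D) = sqrt(-13733 + 2006) = sqrt(-11727) = 3*I*sqrt(1303)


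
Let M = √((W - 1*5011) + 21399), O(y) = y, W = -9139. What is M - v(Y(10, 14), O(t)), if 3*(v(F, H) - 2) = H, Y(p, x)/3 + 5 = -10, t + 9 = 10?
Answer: -7/3 + √7249 ≈ 82.808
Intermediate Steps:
t = 1 (t = -9 + 10 = 1)
Y(p, x) = -45 (Y(p, x) = -15 + 3*(-10) = -15 - 30 = -45)
v(F, H) = 2 + H/3
M = √7249 (M = √((-9139 - 1*5011) + 21399) = √((-9139 - 5011) + 21399) = √(-14150 + 21399) = √7249 ≈ 85.141)
M - v(Y(10, 14), O(t)) = √7249 - (2 + (⅓)*1) = √7249 - (2 + ⅓) = √7249 - 1*7/3 = √7249 - 7/3 = -7/3 + √7249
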